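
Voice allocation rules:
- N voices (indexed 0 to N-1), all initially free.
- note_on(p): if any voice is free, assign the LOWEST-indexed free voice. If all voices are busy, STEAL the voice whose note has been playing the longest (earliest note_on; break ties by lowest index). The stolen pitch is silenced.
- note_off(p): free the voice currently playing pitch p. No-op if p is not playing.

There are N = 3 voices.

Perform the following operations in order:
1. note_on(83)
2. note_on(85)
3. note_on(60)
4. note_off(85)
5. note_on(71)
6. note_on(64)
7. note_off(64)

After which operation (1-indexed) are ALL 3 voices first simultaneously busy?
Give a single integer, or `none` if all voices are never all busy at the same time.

Answer: 3

Derivation:
Op 1: note_on(83): voice 0 is free -> assigned | voices=[83 - -]
Op 2: note_on(85): voice 1 is free -> assigned | voices=[83 85 -]
Op 3: note_on(60): voice 2 is free -> assigned | voices=[83 85 60]
Op 4: note_off(85): free voice 1 | voices=[83 - 60]
Op 5: note_on(71): voice 1 is free -> assigned | voices=[83 71 60]
Op 6: note_on(64): all voices busy, STEAL voice 0 (pitch 83, oldest) -> assign | voices=[64 71 60]
Op 7: note_off(64): free voice 0 | voices=[- 71 60]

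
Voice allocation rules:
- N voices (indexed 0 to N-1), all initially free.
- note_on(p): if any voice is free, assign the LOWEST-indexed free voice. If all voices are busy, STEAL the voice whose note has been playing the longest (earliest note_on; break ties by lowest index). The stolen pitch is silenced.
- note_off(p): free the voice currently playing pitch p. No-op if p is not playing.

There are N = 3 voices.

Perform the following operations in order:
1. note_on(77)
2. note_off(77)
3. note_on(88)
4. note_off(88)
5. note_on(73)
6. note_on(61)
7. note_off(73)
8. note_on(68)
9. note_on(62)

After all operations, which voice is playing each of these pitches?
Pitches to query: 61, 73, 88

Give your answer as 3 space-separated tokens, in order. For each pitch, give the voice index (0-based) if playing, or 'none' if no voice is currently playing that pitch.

Answer: 1 none none

Derivation:
Op 1: note_on(77): voice 0 is free -> assigned | voices=[77 - -]
Op 2: note_off(77): free voice 0 | voices=[- - -]
Op 3: note_on(88): voice 0 is free -> assigned | voices=[88 - -]
Op 4: note_off(88): free voice 0 | voices=[- - -]
Op 5: note_on(73): voice 0 is free -> assigned | voices=[73 - -]
Op 6: note_on(61): voice 1 is free -> assigned | voices=[73 61 -]
Op 7: note_off(73): free voice 0 | voices=[- 61 -]
Op 8: note_on(68): voice 0 is free -> assigned | voices=[68 61 -]
Op 9: note_on(62): voice 2 is free -> assigned | voices=[68 61 62]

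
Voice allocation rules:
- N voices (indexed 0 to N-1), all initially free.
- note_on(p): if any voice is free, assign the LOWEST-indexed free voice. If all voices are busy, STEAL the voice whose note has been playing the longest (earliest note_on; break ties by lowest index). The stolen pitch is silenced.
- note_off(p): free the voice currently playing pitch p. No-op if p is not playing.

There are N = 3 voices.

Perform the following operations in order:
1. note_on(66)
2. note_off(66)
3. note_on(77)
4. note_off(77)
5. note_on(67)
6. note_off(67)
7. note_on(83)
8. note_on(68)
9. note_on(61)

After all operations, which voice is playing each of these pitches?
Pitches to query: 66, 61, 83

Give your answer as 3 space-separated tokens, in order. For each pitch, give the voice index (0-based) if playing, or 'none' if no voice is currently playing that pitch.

Answer: none 2 0

Derivation:
Op 1: note_on(66): voice 0 is free -> assigned | voices=[66 - -]
Op 2: note_off(66): free voice 0 | voices=[- - -]
Op 3: note_on(77): voice 0 is free -> assigned | voices=[77 - -]
Op 4: note_off(77): free voice 0 | voices=[- - -]
Op 5: note_on(67): voice 0 is free -> assigned | voices=[67 - -]
Op 6: note_off(67): free voice 0 | voices=[- - -]
Op 7: note_on(83): voice 0 is free -> assigned | voices=[83 - -]
Op 8: note_on(68): voice 1 is free -> assigned | voices=[83 68 -]
Op 9: note_on(61): voice 2 is free -> assigned | voices=[83 68 61]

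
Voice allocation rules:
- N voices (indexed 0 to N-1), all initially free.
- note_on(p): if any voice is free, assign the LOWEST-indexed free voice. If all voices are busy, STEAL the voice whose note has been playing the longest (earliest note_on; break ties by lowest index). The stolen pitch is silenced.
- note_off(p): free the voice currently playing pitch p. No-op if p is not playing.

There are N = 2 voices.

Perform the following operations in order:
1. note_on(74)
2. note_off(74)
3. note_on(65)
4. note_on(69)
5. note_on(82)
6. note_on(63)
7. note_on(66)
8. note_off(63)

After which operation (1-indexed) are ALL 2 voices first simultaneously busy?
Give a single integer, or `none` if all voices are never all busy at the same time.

Op 1: note_on(74): voice 0 is free -> assigned | voices=[74 -]
Op 2: note_off(74): free voice 0 | voices=[- -]
Op 3: note_on(65): voice 0 is free -> assigned | voices=[65 -]
Op 4: note_on(69): voice 1 is free -> assigned | voices=[65 69]
Op 5: note_on(82): all voices busy, STEAL voice 0 (pitch 65, oldest) -> assign | voices=[82 69]
Op 6: note_on(63): all voices busy, STEAL voice 1 (pitch 69, oldest) -> assign | voices=[82 63]
Op 7: note_on(66): all voices busy, STEAL voice 0 (pitch 82, oldest) -> assign | voices=[66 63]
Op 8: note_off(63): free voice 1 | voices=[66 -]

Answer: 4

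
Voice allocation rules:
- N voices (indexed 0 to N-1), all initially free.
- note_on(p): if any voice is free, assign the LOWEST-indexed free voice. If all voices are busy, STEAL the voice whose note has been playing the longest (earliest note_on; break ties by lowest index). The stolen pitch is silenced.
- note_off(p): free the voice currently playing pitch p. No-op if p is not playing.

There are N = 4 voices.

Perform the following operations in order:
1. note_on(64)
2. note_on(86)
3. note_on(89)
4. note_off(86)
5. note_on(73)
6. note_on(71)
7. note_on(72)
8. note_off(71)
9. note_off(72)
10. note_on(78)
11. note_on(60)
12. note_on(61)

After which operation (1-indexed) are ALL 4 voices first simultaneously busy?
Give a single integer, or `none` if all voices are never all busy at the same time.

Answer: 6

Derivation:
Op 1: note_on(64): voice 0 is free -> assigned | voices=[64 - - -]
Op 2: note_on(86): voice 1 is free -> assigned | voices=[64 86 - -]
Op 3: note_on(89): voice 2 is free -> assigned | voices=[64 86 89 -]
Op 4: note_off(86): free voice 1 | voices=[64 - 89 -]
Op 5: note_on(73): voice 1 is free -> assigned | voices=[64 73 89 -]
Op 6: note_on(71): voice 3 is free -> assigned | voices=[64 73 89 71]
Op 7: note_on(72): all voices busy, STEAL voice 0 (pitch 64, oldest) -> assign | voices=[72 73 89 71]
Op 8: note_off(71): free voice 3 | voices=[72 73 89 -]
Op 9: note_off(72): free voice 0 | voices=[- 73 89 -]
Op 10: note_on(78): voice 0 is free -> assigned | voices=[78 73 89 -]
Op 11: note_on(60): voice 3 is free -> assigned | voices=[78 73 89 60]
Op 12: note_on(61): all voices busy, STEAL voice 2 (pitch 89, oldest) -> assign | voices=[78 73 61 60]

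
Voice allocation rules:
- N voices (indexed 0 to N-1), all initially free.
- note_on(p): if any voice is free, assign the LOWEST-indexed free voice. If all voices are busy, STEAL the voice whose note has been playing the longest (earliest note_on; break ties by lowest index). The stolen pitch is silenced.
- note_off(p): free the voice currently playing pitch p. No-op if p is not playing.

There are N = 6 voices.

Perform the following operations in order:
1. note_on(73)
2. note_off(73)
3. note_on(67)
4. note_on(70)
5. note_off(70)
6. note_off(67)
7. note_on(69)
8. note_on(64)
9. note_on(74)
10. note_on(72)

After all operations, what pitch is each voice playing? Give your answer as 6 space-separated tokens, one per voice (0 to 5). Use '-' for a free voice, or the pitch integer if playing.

Op 1: note_on(73): voice 0 is free -> assigned | voices=[73 - - - - -]
Op 2: note_off(73): free voice 0 | voices=[- - - - - -]
Op 3: note_on(67): voice 0 is free -> assigned | voices=[67 - - - - -]
Op 4: note_on(70): voice 1 is free -> assigned | voices=[67 70 - - - -]
Op 5: note_off(70): free voice 1 | voices=[67 - - - - -]
Op 6: note_off(67): free voice 0 | voices=[- - - - - -]
Op 7: note_on(69): voice 0 is free -> assigned | voices=[69 - - - - -]
Op 8: note_on(64): voice 1 is free -> assigned | voices=[69 64 - - - -]
Op 9: note_on(74): voice 2 is free -> assigned | voices=[69 64 74 - - -]
Op 10: note_on(72): voice 3 is free -> assigned | voices=[69 64 74 72 - -]

Answer: 69 64 74 72 - -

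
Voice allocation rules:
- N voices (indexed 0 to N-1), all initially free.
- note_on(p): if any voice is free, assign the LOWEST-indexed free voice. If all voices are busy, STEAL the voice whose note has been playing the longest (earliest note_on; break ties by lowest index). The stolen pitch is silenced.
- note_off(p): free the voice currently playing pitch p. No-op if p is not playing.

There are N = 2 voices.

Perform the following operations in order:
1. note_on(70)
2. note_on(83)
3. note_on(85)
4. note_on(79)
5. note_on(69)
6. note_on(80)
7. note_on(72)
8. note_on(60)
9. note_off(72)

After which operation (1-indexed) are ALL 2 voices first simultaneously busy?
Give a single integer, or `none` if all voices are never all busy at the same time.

Op 1: note_on(70): voice 0 is free -> assigned | voices=[70 -]
Op 2: note_on(83): voice 1 is free -> assigned | voices=[70 83]
Op 3: note_on(85): all voices busy, STEAL voice 0 (pitch 70, oldest) -> assign | voices=[85 83]
Op 4: note_on(79): all voices busy, STEAL voice 1 (pitch 83, oldest) -> assign | voices=[85 79]
Op 5: note_on(69): all voices busy, STEAL voice 0 (pitch 85, oldest) -> assign | voices=[69 79]
Op 6: note_on(80): all voices busy, STEAL voice 1 (pitch 79, oldest) -> assign | voices=[69 80]
Op 7: note_on(72): all voices busy, STEAL voice 0 (pitch 69, oldest) -> assign | voices=[72 80]
Op 8: note_on(60): all voices busy, STEAL voice 1 (pitch 80, oldest) -> assign | voices=[72 60]
Op 9: note_off(72): free voice 0 | voices=[- 60]

Answer: 2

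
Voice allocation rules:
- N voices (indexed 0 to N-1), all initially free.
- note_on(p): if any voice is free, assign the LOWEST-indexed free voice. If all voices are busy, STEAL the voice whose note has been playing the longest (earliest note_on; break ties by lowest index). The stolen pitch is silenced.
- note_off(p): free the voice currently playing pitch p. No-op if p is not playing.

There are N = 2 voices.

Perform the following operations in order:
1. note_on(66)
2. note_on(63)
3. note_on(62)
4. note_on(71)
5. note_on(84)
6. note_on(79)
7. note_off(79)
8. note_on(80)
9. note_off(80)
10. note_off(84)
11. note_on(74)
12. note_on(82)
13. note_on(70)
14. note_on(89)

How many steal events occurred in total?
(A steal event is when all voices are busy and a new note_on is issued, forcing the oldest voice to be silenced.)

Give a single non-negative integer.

Op 1: note_on(66): voice 0 is free -> assigned | voices=[66 -]
Op 2: note_on(63): voice 1 is free -> assigned | voices=[66 63]
Op 3: note_on(62): all voices busy, STEAL voice 0 (pitch 66, oldest) -> assign | voices=[62 63]
Op 4: note_on(71): all voices busy, STEAL voice 1 (pitch 63, oldest) -> assign | voices=[62 71]
Op 5: note_on(84): all voices busy, STEAL voice 0 (pitch 62, oldest) -> assign | voices=[84 71]
Op 6: note_on(79): all voices busy, STEAL voice 1 (pitch 71, oldest) -> assign | voices=[84 79]
Op 7: note_off(79): free voice 1 | voices=[84 -]
Op 8: note_on(80): voice 1 is free -> assigned | voices=[84 80]
Op 9: note_off(80): free voice 1 | voices=[84 -]
Op 10: note_off(84): free voice 0 | voices=[- -]
Op 11: note_on(74): voice 0 is free -> assigned | voices=[74 -]
Op 12: note_on(82): voice 1 is free -> assigned | voices=[74 82]
Op 13: note_on(70): all voices busy, STEAL voice 0 (pitch 74, oldest) -> assign | voices=[70 82]
Op 14: note_on(89): all voices busy, STEAL voice 1 (pitch 82, oldest) -> assign | voices=[70 89]

Answer: 6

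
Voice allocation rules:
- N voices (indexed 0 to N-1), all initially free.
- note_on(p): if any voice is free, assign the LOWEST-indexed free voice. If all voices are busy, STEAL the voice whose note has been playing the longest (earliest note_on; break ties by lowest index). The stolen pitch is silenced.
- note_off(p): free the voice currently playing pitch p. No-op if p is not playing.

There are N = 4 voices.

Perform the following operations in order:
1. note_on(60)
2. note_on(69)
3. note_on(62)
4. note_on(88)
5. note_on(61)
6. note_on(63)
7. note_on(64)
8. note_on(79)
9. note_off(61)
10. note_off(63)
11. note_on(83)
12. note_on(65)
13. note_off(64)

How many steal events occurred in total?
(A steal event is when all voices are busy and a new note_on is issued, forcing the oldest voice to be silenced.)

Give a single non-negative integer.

Op 1: note_on(60): voice 0 is free -> assigned | voices=[60 - - -]
Op 2: note_on(69): voice 1 is free -> assigned | voices=[60 69 - -]
Op 3: note_on(62): voice 2 is free -> assigned | voices=[60 69 62 -]
Op 4: note_on(88): voice 3 is free -> assigned | voices=[60 69 62 88]
Op 5: note_on(61): all voices busy, STEAL voice 0 (pitch 60, oldest) -> assign | voices=[61 69 62 88]
Op 6: note_on(63): all voices busy, STEAL voice 1 (pitch 69, oldest) -> assign | voices=[61 63 62 88]
Op 7: note_on(64): all voices busy, STEAL voice 2 (pitch 62, oldest) -> assign | voices=[61 63 64 88]
Op 8: note_on(79): all voices busy, STEAL voice 3 (pitch 88, oldest) -> assign | voices=[61 63 64 79]
Op 9: note_off(61): free voice 0 | voices=[- 63 64 79]
Op 10: note_off(63): free voice 1 | voices=[- - 64 79]
Op 11: note_on(83): voice 0 is free -> assigned | voices=[83 - 64 79]
Op 12: note_on(65): voice 1 is free -> assigned | voices=[83 65 64 79]
Op 13: note_off(64): free voice 2 | voices=[83 65 - 79]

Answer: 4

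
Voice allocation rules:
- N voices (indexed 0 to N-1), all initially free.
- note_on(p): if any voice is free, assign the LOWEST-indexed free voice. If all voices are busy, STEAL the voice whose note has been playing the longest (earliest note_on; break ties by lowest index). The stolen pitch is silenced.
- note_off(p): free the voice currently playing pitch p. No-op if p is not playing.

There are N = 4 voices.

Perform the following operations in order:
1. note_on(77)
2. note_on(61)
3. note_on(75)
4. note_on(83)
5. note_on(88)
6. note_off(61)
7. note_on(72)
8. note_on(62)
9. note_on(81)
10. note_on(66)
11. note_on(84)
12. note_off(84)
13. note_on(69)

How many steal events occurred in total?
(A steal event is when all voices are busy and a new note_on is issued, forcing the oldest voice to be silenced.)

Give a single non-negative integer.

Answer: 5

Derivation:
Op 1: note_on(77): voice 0 is free -> assigned | voices=[77 - - -]
Op 2: note_on(61): voice 1 is free -> assigned | voices=[77 61 - -]
Op 3: note_on(75): voice 2 is free -> assigned | voices=[77 61 75 -]
Op 4: note_on(83): voice 3 is free -> assigned | voices=[77 61 75 83]
Op 5: note_on(88): all voices busy, STEAL voice 0 (pitch 77, oldest) -> assign | voices=[88 61 75 83]
Op 6: note_off(61): free voice 1 | voices=[88 - 75 83]
Op 7: note_on(72): voice 1 is free -> assigned | voices=[88 72 75 83]
Op 8: note_on(62): all voices busy, STEAL voice 2 (pitch 75, oldest) -> assign | voices=[88 72 62 83]
Op 9: note_on(81): all voices busy, STEAL voice 3 (pitch 83, oldest) -> assign | voices=[88 72 62 81]
Op 10: note_on(66): all voices busy, STEAL voice 0 (pitch 88, oldest) -> assign | voices=[66 72 62 81]
Op 11: note_on(84): all voices busy, STEAL voice 1 (pitch 72, oldest) -> assign | voices=[66 84 62 81]
Op 12: note_off(84): free voice 1 | voices=[66 - 62 81]
Op 13: note_on(69): voice 1 is free -> assigned | voices=[66 69 62 81]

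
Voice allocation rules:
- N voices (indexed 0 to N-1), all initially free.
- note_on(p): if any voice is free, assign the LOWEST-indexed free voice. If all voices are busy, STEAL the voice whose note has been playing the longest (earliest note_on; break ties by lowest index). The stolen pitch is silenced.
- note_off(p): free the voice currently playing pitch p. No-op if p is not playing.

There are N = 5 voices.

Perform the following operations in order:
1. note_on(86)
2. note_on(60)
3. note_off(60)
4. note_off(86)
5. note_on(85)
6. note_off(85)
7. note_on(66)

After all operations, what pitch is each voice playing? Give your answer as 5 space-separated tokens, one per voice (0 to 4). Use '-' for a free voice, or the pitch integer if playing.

Op 1: note_on(86): voice 0 is free -> assigned | voices=[86 - - - -]
Op 2: note_on(60): voice 1 is free -> assigned | voices=[86 60 - - -]
Op 3: note_off(60): free voice 1 | voices=[86 - - - -]
Op 4: note_off(86): free voice 0 | voices=[- - - - -]
Op 5: note_on(85): voice 0 is free -> assigned | voices=[85 - - - -]
Op 6: note_off(85): free voice 0 | voices=[- - - - -]
Op 7: note_on(66): voice 0 is free -> assigned | voices=[66 - - - -]

Answer: 66 - - - -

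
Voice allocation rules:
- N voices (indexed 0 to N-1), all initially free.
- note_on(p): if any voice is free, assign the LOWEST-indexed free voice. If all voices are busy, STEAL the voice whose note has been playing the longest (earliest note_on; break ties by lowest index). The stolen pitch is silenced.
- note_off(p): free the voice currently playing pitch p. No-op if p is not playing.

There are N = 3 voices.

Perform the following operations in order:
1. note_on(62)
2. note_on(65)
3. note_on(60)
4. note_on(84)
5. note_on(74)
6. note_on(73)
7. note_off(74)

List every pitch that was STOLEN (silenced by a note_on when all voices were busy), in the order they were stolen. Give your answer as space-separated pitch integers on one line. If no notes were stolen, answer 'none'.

Op 1: note_on(62): voice 0 is free -> assigned | voices=[62 - -]
Op 2: note_on(65): voice 1 is free -> assigned | voices=[62 65 -]
Op 3: note_on(60): voice 2 is free -> assigned | voices=[62 65 60]
Op 4: note_on(84): all voices busy, STEAL voice 0 (pitch 62, oldest) -> assign | voices=[84 65 60]
Op 5: note_on(74): all voices busy, STEAL voice 1 (pitch 65, oldest) -> assign | voices=[84 74 60]
Op 6: note_on(73): all voices busy, STEAL voice 2 (pitch 60, oldest) -> assign | voices=[84 74 73]
Op 7: note_off(74): free voice 1 | voices=[84 - 73]

Answer: 62 65 60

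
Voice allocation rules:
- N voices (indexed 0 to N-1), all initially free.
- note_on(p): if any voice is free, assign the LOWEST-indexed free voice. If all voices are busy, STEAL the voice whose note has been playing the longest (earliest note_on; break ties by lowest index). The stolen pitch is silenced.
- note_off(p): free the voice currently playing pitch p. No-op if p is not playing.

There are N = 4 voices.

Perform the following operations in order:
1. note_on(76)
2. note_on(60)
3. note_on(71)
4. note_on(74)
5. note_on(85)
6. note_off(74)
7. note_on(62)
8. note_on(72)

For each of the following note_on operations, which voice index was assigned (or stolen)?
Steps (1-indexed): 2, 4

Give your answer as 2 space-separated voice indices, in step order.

Op 1: note_on(76): voice 0 is free -> assigned | voices=[76 - - -]
Op 2: note_on(60): voice 1 is free -> assigned | voices=[76 60 - -]
Op 3: note_on(71): voice 2 is free -> assigned | voices=[76 60 71 -]
Op 4: note_on(74): voice 3 is free -> assigned | voices=[76 60 71 74]
Op 5: note_on(85): all voices busy, STEAL voice 0 (pitch 76, oldest) -> assign | voices=[85 60 71 74]
Op 6: note_off(74): free voice 3 | voices=[85 60 71 -]
Op 7: note_on(62): voice 3 is free -> assigned | voices=[85 60 71 62]
Op 8: note_on(72): all voices busy, STEAL voice 1 (pitch 60, oldest) -> assign | voices=[85 72 71 62]

Answer: 1 3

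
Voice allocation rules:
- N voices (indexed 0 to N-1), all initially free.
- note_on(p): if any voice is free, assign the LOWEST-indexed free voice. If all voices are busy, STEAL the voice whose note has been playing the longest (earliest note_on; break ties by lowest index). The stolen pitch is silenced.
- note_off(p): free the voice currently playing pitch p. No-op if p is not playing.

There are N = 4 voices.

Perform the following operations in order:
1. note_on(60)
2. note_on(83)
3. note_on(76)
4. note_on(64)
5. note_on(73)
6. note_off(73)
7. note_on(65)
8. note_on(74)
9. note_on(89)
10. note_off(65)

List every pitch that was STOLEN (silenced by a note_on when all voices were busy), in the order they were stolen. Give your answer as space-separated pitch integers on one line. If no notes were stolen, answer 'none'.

Answer: 60 83 76

Derivation:
Op 1: note_on(60): voice 0 is free -> assigned | voices=[60 - - -]
Op 2: note_on(83): voice 1 is free -> assigned | voices=[60 83 - -]
Op 3: note_on(76): voice 2 is free -> assigned | voices=[60 83 76 -]
Op 4: note_on(64): voice 3 is free -> assigned | voices=[60 83 76 64]
Op 5: note_on(73): all voices busy, STEAL voice 0 (pitch 60, oldest) -> assign | voices=[73 83 76 64]
Op 6: note_off(73): free voice 0 | voices=[- 83 76 64]
Op 7: note_on(65): voice 0 is free -> assigned | voices=[65 83 76 64]
Op 8: note_on(74): all voices busy, STEAL voice 1 (pitch 83, oldest) -> assign | voices=[65 74 76 64]
Op 9: note_on(89): all voices busy, STEAL voice 2 (pitch 76, oldest) -> assign | voices=[65 74 89 64]
Op 10: note_off(65): free voice 0 | voices=[- 74 89 64]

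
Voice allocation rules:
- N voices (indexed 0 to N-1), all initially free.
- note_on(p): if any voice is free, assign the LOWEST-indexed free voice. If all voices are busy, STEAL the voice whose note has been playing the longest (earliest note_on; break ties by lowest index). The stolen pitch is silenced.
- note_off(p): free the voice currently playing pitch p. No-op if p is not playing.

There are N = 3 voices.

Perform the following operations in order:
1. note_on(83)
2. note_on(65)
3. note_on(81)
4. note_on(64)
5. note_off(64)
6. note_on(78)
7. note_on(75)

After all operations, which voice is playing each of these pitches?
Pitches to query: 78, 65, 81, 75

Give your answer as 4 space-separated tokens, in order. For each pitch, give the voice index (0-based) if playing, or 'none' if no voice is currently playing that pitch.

Op 1: note_on(83): voice 0 is free -> assigned | voices=[83 - -]
Op 2: note_on(65): voice 1 is free -> assigned | voices=[83 65 -]
Op 3: note_on(81): voice 2 is free -> assigned | voices=[83 65 81]
Op 4: note_on(64): all voices busy, STEAL voice 0 (pitch 83, oldest) -> assign | voices=[64 65 81]
Op 5: note_off(64): free voice 0 | voices=[- 65 81]
Op 6: note_on(78): voice 0 is free -> assigned | voices=[78 65 81]
Op 7: note_on(75): all voices busy, STEAL voice 1 (pitch 65, oldest) -> assign | voices=[78 75 81]

Answer: 0 none 2 1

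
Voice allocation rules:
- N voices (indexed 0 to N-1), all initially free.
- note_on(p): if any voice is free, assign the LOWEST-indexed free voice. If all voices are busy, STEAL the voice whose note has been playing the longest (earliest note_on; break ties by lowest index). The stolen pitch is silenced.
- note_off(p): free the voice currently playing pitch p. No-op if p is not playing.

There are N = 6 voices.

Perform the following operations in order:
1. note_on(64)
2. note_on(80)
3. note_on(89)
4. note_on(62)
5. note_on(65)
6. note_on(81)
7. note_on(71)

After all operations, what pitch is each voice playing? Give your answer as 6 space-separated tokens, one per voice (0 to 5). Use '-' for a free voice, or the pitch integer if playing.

Op 1: note_on(64): voice 0 is free -> assigned | voices=[64 - - - - -]
Op 2: note_on(80): voice 1 is free -> assigned | voices=[64 80 - - - -]
Op 3: note_on(89): voice 2 is free -> assigned | voices=[64 80 89 - - -]
Op 4: note_on(62): voice 3 is free -> assigned | voices=[64 80 89 62 - -]
Op 5: note_on(65): voice 4 is free -> assigned | voices=[64 80 89 62 65 -]
Op 6: note_on(81): voice 5 is free -> assigned | voices=[64 80 89 62 65 81]
Op 7: note_on(71): all voices busy, STEAL voice 0 (pitch 64, oldest) -> assign | voices=[71 80 89 62 65 81]

Answer: 71 80 89 62 65 81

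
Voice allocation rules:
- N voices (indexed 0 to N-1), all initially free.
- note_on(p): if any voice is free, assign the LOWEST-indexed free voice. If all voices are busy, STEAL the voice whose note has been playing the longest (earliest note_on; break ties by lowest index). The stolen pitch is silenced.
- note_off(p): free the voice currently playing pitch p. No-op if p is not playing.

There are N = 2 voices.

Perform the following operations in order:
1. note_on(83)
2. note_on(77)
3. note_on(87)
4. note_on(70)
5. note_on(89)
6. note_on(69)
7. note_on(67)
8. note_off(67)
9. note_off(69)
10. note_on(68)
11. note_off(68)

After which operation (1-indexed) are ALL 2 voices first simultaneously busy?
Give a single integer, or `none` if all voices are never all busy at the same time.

Op 1: note_on(83): voice 0 is free -> assigned | voices=[83 -]
Op 2: note_on(77): voice 1 is free -> assigned | voices=[83 77]
Op 3: note_on(87): all voices busy, STEAL voice 0 (pitch 83, oldest) -> assign | voices=[87 77]
Op 4: note_on(70): all voices busy, STEAL voice 1 (pitch 77, oldest) -> assign | voices=[87 70]
Op 5: note_on(89): all voices busy, STEAL voice 0 (pitch 87, oldest) -> assign | voices=[89 70]
Op 6: note_on(69): all voices busy, STEAL voice 1 (pitch 70, oldest) -> assign | voices=[89 69]
Op 7: note_on(67): all voices busy, STEAL voice 0 (pitch 89, oldest) -> assign | voices=[67 69]
Op 8: note_off(67): free voice 0 | voices=[- 69]
Op 9: note_off(69): free voice 1 | voices=[- -]
Op 10: note_on(68): voice 0 is free -> assigned | voices=[68 -]
Op 11: note_off(68): free voice 0 | voices=[- -]

Answer: 2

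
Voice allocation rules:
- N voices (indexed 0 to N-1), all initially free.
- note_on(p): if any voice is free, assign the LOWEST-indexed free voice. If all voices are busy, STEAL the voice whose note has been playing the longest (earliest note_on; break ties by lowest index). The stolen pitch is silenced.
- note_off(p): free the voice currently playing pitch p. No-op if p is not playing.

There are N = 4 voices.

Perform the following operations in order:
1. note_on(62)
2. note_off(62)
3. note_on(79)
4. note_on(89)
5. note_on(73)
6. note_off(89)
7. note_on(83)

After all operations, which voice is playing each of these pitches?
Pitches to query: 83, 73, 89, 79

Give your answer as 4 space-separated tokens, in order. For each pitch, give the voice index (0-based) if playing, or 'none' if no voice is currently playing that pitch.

Answer: 1 2 none 0

Derivation:
Op 1: note_on(62): voice 0 is free -> assigned | voices=[62 - - -]
Op 2: note_off(62): free voice 0 | voices=[- - - -]
Op 3: note_on(79): voice 0 is free -> assigned | voices=[79 - - -]
Op 4: note_on(89): voice 1 is free -> assigned | voices=[79 89 - -]
Op 5: note_on(73): voice 2 is free -> assigned | voices=[79 89 73 -]
Op 6: note_off(89): free voice 1 | voices=[79 - 73 -]
Op 7: note_on(83): voice 1 is free -> assigned | voices=[79 83 73 -]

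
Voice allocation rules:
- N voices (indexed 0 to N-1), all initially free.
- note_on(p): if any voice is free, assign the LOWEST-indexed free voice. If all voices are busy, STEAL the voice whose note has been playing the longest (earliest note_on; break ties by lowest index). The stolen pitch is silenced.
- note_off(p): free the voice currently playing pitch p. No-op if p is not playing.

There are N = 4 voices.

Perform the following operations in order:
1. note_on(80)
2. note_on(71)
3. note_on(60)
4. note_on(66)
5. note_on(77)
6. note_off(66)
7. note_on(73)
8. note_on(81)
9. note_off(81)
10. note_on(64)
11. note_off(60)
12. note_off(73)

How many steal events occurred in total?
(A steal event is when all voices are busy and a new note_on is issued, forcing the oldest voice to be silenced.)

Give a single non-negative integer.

Answer: 2

Derivation:
Op 1: note_on(80): voice 0 is free -> assigned | voices=[80 - - -]
Op 2: note_on(71): voice 1 is free -> assigned | voices=[80 71 - -]
Op 3: note_on(60): voice 2 is free -> assigned | voices=[80 71 60 -]
Op 4: note_on(66): voice 3 is free -> assigned | voices=[80 71 60 66]
Op 5: note_on(77): all voices busy, STEAL voice 0 (pitch 80, oldest) -> assign | voices=[77 71 60 66]
Op 6: note_off(66): free voice 3 | voices=[77 71 60 -]
Op 7: note_on(73): voice 3 is free -> assigned | voices=[77 71 60 73]
Op 8: note_on(81): all voices busy, STEAL voice 1 (pitch 71, oldest) -> assign | voices=[77 81 60 73]
Op 9: note_off(81): free voice 1 | voices=[77 - 60 73]
Op 10: note_on(64): voice 1 is free -> assigned | voices=[77 64 60 73]
Op 11: note_off(60): free voice 2 | voices=[77 64 - 73]
Op 12: note_off(73): free voice 3 | voices=[77 64 - -]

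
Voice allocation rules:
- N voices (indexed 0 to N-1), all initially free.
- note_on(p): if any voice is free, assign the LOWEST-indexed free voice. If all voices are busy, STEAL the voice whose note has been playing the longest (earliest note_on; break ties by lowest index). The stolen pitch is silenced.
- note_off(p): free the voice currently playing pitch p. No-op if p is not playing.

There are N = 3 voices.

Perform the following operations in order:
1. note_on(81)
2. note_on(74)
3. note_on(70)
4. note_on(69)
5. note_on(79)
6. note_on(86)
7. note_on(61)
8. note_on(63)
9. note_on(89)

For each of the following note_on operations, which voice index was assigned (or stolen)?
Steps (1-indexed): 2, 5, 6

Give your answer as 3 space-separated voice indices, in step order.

Op 1: note_on(81): voice 0 is free -> assigned | voices=[81 - -]
Op 2: note_on(74): voice 1 is free -> assigned | voices=[81 74 -]
Op 3: note_on(70): voice 2 is free -> assigned | voices=[81 74 70]
Op 4: note_on(69): all voices busy, STEAL voice 0 (pitch 81, oldest) -> assign | voices=[69 74 70]
Op 5: note_on(79): all voices busy, STEAL voice 1 (pitch 74, oldest) -> assign | voices=[69 79 70]
Op 6: note_on(86): all voices busy, STEAL voice 2 (pitch 70, oldest) -> assign | voices=[69 79 86]
Op 7: note_on(61): all voices busy, STEAL voice 0 (pitch 69, oldest) -> assign | voices=[61 79 86]
Op 8: note_on(63): all voices busy, STEAL voice 1 (pitch 79, oldest) -> assign | voices=[61 63 86]
Op 9: note_on(89): all voices busy, STEAL voice 2 (pitch 86, oldest) -> assign | voices=[61 63 89]

Answer: 1 1 2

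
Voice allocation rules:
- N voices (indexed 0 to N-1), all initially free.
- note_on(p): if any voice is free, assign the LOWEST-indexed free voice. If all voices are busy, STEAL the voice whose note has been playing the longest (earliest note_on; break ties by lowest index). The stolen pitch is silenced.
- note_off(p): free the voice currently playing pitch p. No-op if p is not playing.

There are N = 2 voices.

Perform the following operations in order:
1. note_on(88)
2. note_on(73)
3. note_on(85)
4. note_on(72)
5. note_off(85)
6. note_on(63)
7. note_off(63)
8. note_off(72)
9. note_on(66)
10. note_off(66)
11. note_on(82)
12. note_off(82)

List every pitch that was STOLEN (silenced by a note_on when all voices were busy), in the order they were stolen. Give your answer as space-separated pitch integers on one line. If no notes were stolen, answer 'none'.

Op 1: note_on(88): voice 0 is free -> assigned | voices=[88 -]
Op 2: note_on(73): voice 1 is free -> assigned | voices=[88 73]
Op 3: note_on(85): all voices busy, STEAL voice 0 (pitch 88, oldest) -> assign | voices=[85 73]
Op 4: note_on(72): all voices busy, STEAL voice 1 (pitch 73, oldest) -> assign | voices=[85 72]
Op 5: note_off(85): free voice 0 | voices=[- 72]
Op 6: note_on(63): voice 0 is free -> assigned | voices=[63 72]
Op 7: note_off(63): free voice 0 | voices=[- 72]
Op 8: note_off(72): free voice 1 | voices=[- -]
Op 9: note_on(66): voice 0 is free -> assigned | voices=[66 -]
Op 10: note_off(66): free voice 0 | voices=[- -]
Op 11: note_on(82): voice 0 is free -> assigned | voices=[82 -]
Op 12: note_off(82): free voice 0 | voices=[- -]

Answer: 88 73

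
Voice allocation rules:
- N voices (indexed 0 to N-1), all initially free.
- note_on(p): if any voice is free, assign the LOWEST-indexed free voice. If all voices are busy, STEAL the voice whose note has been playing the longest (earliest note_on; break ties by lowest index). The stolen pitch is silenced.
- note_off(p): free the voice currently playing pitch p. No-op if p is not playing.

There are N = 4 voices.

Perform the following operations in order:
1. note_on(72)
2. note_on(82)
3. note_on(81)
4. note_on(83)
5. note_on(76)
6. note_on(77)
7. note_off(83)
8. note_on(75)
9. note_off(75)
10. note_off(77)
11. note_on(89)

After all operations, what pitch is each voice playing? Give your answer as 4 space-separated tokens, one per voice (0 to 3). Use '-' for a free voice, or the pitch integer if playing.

Answer: 76 89 81 -

Derivation:
Op 1: note_on(72): voice 0 is free -> assigned | voices=[72 - - -]
Op 2: note_on(82): voice 1 is free -> assigned | voices=[72 82 - -]
Op 3: note_on(81): voice 2 is free -> assigned | voices=[72 82 81 -]
Op 4: note_on(83): voice 3 is free -> assigned | voices=[72 82 81 83]
Op 5: note_on(76): all voices busy, STEAL voice 0 (pitch 72, oldest) -> assign | voices=[76 82 81 83]
Op 6: note_on(77): all voices busy, STEAL voice 1 (pitch 82, oldest) -> assign | voices=[76 77 81 83]
Op 7: note_off(83): free voice 3 | voices=[76 77 81 -]
Op 8: note_on(75): voice 3 is free -> assigned | voices=[76 77 81 75]
Op 9: note_off(75): free voice 3 | voices=[76 77 81 -]
Op 10: note_off(77): free voice 1 | voices=[76 - 81 -]
Op 11: note_on(89): voice 1 is free -> assigned | voices=[76 89 81 -]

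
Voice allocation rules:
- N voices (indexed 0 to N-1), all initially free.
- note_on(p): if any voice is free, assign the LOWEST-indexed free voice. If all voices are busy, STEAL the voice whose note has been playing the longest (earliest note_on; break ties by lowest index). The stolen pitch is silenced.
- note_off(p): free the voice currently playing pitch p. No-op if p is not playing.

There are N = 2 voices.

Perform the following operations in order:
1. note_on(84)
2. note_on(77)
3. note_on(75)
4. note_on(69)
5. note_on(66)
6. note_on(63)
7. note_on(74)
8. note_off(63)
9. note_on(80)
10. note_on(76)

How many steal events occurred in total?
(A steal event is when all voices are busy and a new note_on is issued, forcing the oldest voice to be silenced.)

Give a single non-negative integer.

Answer: 6

Derivation:
Op 1: note_on(84): voice 0 is free -> assigned | voices=[84 -]
Op 2: note_on(77): voice 1 is free -> assigned | voices=[84 77]
Op 3: note_on(75): all voices busy, STEAL voice 0 (pitch 84, oldest) -> assign | voices=[75 77]
Op 4: note_on(69): all voices busy, STEAL voice 1 (pitch 77, oldest) -> assign | voices=[75 69]
Op 5: note_on(66): all voices busy, STEAL voice 0 (pitch 75, oldest) -> assign | voices=[66 69]
Op 6: note_on(63): all voices busy, STEAL voice 1 (pitch 69, oldest) -> assign | voices=[66 63]
Op 7: note_on(74): all voices busy, STEAL voice 0 (pitch 66, oldest) -> assign | voices=[74 63]
Op 8: note_off(63): free voice 1 | voices=[74 -]
Op 9: note_on(80): voice 1 is free -> assigned | voices=[74 80]
Op 10: note_on(76): all voices busy, STEAL voice 0 (pitch 74, oldest) -> assign | voices=[76 80]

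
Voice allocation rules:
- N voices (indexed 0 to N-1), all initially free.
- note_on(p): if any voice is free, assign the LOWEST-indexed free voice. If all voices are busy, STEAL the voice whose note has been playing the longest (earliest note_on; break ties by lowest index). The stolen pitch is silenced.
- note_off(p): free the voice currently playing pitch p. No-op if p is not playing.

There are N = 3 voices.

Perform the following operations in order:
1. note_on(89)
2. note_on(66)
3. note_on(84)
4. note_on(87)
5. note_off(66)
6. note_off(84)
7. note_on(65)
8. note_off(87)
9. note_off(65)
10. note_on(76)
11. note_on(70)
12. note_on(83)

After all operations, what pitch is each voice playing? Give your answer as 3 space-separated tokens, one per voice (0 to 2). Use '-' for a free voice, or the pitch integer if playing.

Answer: 76 70 83

Derivation:
Op 1: note_on(89): voice 0 is free -> assigned | voices=[89 - -]
Op 2: note_on(66): voice 1 is free -> assigned | voices=[89 66 -]
Op 3: note_on(84): voice 2 is free -> assigned | voices=[89 66 84]
Op 4: note_on(87): all voices busy, STEAL voice 0 (pitch 89, oldest) -> assign | voices=[87 66 84]
Op 5: note_off(66): free voice 1 | voices=[87 - 84]
Op 6: note_off(84): free voice 2 | voices=[87 - -]
Op 7: note_on(65): voice 1 is free -> assigned | voices=[87 65 -]
Op 8: note_off(87): free voice 0 | voices=[- 65 -]
Op 9: note_off(65): free voice 1 | voices=[- - -]
Op 10: note_on(76): voice 0 is free -> assigned | voices=[76 - -]
Op 11: note_on(70): voice 1 is free -> assigned | voices=[76 70 -]
Op 12: note_on(83): voice 2 is free -> assigned | voices=[76 70 83]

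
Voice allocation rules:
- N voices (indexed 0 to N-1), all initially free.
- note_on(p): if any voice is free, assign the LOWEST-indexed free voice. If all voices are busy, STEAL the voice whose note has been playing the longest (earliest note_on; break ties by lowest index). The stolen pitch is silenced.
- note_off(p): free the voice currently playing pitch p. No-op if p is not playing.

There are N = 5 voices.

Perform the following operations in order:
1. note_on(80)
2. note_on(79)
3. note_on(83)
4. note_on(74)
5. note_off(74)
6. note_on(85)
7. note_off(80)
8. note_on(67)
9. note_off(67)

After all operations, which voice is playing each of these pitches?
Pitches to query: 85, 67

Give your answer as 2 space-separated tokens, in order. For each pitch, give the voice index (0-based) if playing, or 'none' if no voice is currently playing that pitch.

Op 1: note_on(80): voice 0 is free -> assigned | voices=[80 - - - -]
Op 2: note_on(79): voice 1 is free -> assigned | voices=[80 79 - - -]
Op 3: note_on(83): voice 2 is free -> assigned | voices=[80 79 83 - -]
Op 4: note_on(74): voice 3 is free -> assigned | voices=[80 79 83 74 -]
Op 5: note_off(74): free voice 3 | voices=[80 79 83 - -]
Op 6: note_on(85): voice 3 is free -> assigned | voices=[80 79 83 85 -]
Op 7: note_off(80): free voice 0 | voices=[- 79 83 85 -]
Op 8: note_on(67): voice 0 is free -> assigned | voices=[67 79 83 85 -]
Op 9: note_off(67): free voice 0 | voices=[- 79 83 85 -]

Answer: 3 none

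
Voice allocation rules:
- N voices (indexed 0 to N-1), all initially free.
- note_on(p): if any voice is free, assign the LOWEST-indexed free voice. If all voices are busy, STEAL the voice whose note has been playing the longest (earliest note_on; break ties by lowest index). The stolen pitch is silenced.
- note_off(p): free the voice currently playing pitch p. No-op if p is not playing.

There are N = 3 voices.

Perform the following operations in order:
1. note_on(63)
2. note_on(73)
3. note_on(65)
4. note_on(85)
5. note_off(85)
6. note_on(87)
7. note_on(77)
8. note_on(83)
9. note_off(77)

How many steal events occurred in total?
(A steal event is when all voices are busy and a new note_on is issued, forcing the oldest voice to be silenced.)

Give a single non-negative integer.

Op 1: note_on(63): voice 0 is free -> assigned | voices=[63 - -]
Op 2: note_on(73): voice 1 is free -> assigned | voices=[63 73 -]
Op 3: note_on(65): voice 2 is free -> assigned | voices=[63 73 65]
Op 4: note_on(85): all voices busy, STEAL voice 0 (pitch 63, oldest) -> assign | voices=[85 73 65]
Op 5: note_off(85): free voice 0 | voices=[- 73 65]
Op 6: note_on(87): voice 0 is free -> assigned | voices=[87 73 65]
Op 7: note_on(77): all voices busy, STEAL voice 1 (pitch 73, oldest) -> assign | voices=[87 77 65]
Op 8: note_on(83): all voices busy, STEAL voice 2 (pitch 65, oldest) -> assign | voices=[87 77 83]
Op 9: note_off(77): free voice 1 | voices=[87 - 83]

Answer: 3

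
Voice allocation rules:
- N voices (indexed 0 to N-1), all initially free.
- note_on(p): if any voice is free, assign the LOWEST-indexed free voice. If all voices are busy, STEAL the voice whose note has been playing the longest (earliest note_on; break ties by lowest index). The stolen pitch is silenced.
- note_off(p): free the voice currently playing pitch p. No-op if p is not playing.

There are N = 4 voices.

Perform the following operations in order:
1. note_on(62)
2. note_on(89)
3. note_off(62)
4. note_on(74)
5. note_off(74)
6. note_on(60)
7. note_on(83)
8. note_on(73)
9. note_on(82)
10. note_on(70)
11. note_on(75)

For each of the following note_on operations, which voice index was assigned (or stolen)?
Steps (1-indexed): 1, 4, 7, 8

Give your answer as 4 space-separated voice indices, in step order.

Answer: 0 0 2 3

Derivation:
Op 1: note_on(62): voice 0 is free -> assigned | voices=[62 - - -]
Op 2: note_on(89): voice 1 is free -> assigned | voices=[62 89 - -]
Op 3: note_off(62): free voice 0 | voices=[- 89 - -]
Op 4: note_on(74): voice 0 is free -> assigned | voices=[74 89 - -]
Op 5: note_off(74): free voice 0 | voices=[- 89 - -]
Op 6: note_on(60): voice 0 is free -> assigned | voices=[60 89 - -]
Op 7: note_on(83): voice 2 is free -> assigned | voices=[60 89 83 -]
Op 8: note_on(73): voice 3 is free -> assigned | voices=[60 89 83 73]
Op 9: note_on(82): all voices busy, STEAL voice 1 (pitch 89, oldest) -> assign | voices=[60 82 83 73]
Op 10: note_on(70): all voices busy, STEAL voice 0 (pitch 60, oldest) -> assign | voices=[70 82 83 73]
Op 11: note_on(75): all voices busy, STEAL voice 2 (pitch 83, oldest) -> assign | voices=[70 82 75 73]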